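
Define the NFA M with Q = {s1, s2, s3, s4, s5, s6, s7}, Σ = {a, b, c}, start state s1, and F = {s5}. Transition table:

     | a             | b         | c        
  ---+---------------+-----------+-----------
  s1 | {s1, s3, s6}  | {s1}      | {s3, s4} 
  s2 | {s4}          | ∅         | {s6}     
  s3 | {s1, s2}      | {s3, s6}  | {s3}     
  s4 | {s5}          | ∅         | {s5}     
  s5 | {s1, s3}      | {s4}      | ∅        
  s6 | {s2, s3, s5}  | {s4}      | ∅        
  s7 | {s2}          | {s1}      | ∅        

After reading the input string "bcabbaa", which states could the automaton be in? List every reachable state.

{s1, s2, s3, s5, s6}

Start in {s1}.
Read 'b': {s1} → {s1}.
Read 'c': {s1} → {s3, s4}.
Read 'a': {s3, s4} → {s1, s2, s5}.
Read 'b': {s1, s2, s5} → {s1, s4}.
Read 'b': {s1, s4} → {s1}.
Read 'a': {s1} → {s1, s3, s6}.
Read 'a': {s1, s3, s6} → {s1, s2, s3, s5, s6}.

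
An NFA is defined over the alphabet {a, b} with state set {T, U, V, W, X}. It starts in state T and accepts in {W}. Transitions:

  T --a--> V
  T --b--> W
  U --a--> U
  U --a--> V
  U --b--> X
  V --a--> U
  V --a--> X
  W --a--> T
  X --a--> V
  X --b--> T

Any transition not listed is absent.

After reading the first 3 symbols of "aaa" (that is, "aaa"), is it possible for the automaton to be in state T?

No

Start in {T}.
Read 'a': T→{V}; now {V}.
Read 'a': V→{U, X}; now {U, X}.
Read 'a': U→{U, V}, X→{V}; now {U, V}.
State T is not in {U, V}.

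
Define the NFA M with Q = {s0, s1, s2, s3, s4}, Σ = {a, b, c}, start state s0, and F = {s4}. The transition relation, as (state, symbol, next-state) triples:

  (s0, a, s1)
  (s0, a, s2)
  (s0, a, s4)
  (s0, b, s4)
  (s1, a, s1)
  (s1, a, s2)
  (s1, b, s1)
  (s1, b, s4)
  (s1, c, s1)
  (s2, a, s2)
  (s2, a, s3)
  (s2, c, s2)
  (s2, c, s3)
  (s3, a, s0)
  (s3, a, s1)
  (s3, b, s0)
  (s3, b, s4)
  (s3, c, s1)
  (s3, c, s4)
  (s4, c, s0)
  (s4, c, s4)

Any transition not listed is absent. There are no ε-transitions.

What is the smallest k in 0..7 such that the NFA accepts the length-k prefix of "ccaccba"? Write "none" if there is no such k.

none

Start in {s0}.
Read 'c': {s0} → ∅.
The set is empty and remains empty for the remaining 6 symbols.
No reachable set along the way intersects F.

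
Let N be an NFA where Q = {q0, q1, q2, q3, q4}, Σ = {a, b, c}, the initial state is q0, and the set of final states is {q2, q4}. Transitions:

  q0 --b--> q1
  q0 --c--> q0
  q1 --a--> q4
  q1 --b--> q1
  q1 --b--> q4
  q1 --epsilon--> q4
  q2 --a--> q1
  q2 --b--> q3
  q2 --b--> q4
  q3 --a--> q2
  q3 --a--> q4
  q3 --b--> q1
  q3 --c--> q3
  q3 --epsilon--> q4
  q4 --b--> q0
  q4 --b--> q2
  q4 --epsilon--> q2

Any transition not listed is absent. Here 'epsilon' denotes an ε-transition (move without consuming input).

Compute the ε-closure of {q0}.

Begin with {q0}.
No ε-moves leave this set, so the closure equals the set itself.

{q0}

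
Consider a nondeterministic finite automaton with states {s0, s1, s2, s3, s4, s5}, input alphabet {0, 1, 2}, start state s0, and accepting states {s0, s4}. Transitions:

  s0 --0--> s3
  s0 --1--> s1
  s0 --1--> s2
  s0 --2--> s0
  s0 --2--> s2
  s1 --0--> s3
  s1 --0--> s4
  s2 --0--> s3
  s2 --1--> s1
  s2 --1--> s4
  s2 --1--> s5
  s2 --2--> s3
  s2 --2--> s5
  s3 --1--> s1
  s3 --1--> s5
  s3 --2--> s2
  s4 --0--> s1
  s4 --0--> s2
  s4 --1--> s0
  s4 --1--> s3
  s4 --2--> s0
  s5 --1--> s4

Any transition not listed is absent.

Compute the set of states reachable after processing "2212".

{s0, s3, s5}

Start in {s0}.
Read '2': {s0} → {s0, s2}.
Read '2': {s0, s2} → {s0, s2, s3, s5}.
Read '1': {s0, s2, s3, s5} → {s1, s2, s4, s5}.
Read '2': {s1, s2, s4, s5} → {s0, s3, s5}.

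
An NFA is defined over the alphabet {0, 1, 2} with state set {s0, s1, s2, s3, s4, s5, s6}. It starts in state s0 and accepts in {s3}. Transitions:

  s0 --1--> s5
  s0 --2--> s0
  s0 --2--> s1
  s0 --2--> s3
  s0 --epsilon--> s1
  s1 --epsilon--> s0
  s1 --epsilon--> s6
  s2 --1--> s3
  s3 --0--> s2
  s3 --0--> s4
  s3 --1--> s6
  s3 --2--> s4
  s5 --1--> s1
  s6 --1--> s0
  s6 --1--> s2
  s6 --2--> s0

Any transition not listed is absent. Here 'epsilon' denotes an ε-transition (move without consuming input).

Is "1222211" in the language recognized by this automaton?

Yes

Start: ε-closure({s0}) = {s0, s1, s6}.
Read '1': s0→{s5}, s1→∅, s6→{s0, s2}; union {s0, s2, s5}; ε-closure = {s0, s1, s2, s5, s6}.
Read '2': s0→{s0, s1, s3}, s1→∅, s2→∅, s5→∅, s6→{s0}; union {s0, s1, s3}; ε-closure = {s0, s1, s3, s6}.
Read '2': s0→{s0, s1, s3}, s1→∅, s3→{s4}, s6→{s0}; union {s0, s1, s3, s4}; ε-closure = {s0, s1, s3, s4, s6}.
Read '2': s0→{s0, s1, s3}, s1→∅, s3→{s4}, s4→∅, s6→{s0}; union {s0, s1, s3, s4}; ε-closure = {s0, s1, s3, s4, s6}.
Read '2': s0→{s0, s1, s3}, s1→∅, s3→{s4}, s4→∅, s6→{s0}; union {s0, s1, s3, s4}; ε-closure = {s0, s1, s3, s4, s6}.
Read '1': s0→{s5}, s1→∅, s3→{s6}, s4→∅, s6→{s0, s2}; union {s0, s2, s5, s6}; ε-closure = {s0, s1, s2, s5, s6}.
Read '1': s0→{s5}, s1→∅, s2→{s3}, s5→{s1}, s6→{s0, s2}; union {s0, s1, s2, s3, s5}; ε-closure = {s0, s1, s2, s3, s5, s6}.
The final set {s0, s1, s2, s3, s5, s6} contains the accepting state s3.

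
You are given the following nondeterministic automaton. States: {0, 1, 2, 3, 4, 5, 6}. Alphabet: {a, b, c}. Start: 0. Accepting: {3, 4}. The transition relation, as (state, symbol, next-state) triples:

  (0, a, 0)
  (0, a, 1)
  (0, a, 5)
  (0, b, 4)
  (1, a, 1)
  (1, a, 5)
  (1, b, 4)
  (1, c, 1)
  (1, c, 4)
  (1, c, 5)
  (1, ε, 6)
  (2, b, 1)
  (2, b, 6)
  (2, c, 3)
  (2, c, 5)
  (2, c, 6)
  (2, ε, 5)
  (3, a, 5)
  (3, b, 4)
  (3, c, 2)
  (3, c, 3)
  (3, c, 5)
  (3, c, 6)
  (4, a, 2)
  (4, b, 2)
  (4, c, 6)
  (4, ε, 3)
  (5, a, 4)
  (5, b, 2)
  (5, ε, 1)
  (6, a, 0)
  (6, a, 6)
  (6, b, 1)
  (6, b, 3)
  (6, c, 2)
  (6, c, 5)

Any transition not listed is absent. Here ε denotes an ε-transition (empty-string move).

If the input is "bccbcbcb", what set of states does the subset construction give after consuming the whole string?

Start in {0}.
Read 'b': {0} → {3, 4}.
Read 'c': {3, 4} → {1, 2, 3, 5, 6}.
Read 'c': {1, 2, 3, 5, 6} → {1, 2, 3, 4, 5, 6}.
Read 'b': {1, 2, 3, 4, 5, 6} → {1, 2, 3, 4, 5, 6}.
Read 'c': {1, 2, 3, 4, 5, 6} → {1, 2, 3, 4, 5, 6}.
Read 'b': {1, 2, 3, 4, 5, 6} → {1, 2, 3, 4, 5, 6}.
Read 'c': {1, 2, 3, 4, 5, 6} → {1, 2, 3, 4, 5, 6}.
Read 'b': {1, 2, 3, 4, 5, 6} → {1, 2, 3, 4, 5, 6}.

{1, 2, 3, 4, 5, 6}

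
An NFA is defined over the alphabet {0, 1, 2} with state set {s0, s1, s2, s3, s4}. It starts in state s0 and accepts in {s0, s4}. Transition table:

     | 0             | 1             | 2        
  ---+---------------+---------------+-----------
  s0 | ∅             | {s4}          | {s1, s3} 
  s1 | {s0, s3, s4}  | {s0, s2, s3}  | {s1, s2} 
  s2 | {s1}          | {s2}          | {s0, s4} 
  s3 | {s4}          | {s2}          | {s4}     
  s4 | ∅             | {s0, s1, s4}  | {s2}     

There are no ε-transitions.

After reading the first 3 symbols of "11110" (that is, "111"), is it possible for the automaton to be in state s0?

Start in {s0}.
Read '1': {s0} → {s4}.
Read '1': {s4} → {s0, s1, s4}.
Read '1': {s0, s1, s4} → {s0, s1, s2, s3, s4}.
State s0 is in {s0, s1, s2, s3, s4}.

Yes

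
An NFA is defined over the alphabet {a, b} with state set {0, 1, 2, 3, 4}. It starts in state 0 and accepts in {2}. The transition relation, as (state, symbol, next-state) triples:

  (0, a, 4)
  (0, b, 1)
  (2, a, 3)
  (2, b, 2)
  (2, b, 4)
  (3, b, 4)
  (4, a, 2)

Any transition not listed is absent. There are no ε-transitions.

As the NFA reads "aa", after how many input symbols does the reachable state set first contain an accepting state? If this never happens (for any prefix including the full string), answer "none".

2

Start in {0}.
Read 'a': 0→{4}; now {4}.
Read 'a': 4→{2}; now {2}.
None of the earlier sets intersect F, but {2} does.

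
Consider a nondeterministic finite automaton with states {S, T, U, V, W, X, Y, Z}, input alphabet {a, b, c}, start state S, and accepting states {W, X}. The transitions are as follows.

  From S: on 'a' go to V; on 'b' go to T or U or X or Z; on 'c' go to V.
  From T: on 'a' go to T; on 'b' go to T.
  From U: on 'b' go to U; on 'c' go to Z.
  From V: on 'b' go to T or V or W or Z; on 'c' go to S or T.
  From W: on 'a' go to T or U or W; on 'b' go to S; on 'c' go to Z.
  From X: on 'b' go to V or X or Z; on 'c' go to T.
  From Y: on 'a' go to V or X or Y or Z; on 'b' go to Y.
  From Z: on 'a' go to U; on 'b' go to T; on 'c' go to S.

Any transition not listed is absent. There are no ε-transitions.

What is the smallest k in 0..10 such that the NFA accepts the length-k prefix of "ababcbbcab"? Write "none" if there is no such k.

Start in {S}.
Read 'a': {S} → {V}.
Read 'b': {V} → {T, V, W, Z}.
None of the earlier sets intersect F, but {T, V, W, Z} does.

2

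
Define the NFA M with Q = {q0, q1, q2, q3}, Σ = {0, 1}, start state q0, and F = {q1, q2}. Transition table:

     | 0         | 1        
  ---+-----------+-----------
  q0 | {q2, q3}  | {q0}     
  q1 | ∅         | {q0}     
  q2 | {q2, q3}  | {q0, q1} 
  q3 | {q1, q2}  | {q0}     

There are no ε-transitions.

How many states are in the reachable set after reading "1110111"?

1

Start in {q0}.
Read '1': {q0} → {q0}.
Read '1': {q0} → {q0}.
Read '1': {q0} → {q0}.
Read '0': {q0} → {q2, q3}.
Read '1': {q2, q3} → {q0, q1}.
Read '1': {q0, q1} → {q0}.
Read '1': {q0} → {q0}.
That set has 1 state.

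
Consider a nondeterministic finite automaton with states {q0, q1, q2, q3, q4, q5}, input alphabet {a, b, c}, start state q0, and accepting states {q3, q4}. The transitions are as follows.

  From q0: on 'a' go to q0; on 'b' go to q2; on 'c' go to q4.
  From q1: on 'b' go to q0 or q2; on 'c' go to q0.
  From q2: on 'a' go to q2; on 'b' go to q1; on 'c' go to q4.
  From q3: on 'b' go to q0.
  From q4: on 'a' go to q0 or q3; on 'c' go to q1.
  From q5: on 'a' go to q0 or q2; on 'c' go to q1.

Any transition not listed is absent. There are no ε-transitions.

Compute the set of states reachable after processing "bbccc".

{q1}

Start in {q0}.
Read 'b': {q0} → {q2}.
Read 'b': {q2} → {q1}.
Read 'c': {q1} → {q0}.
Read 'c': {q0} → {q4}.
Read 'c': {q4} → {q1}.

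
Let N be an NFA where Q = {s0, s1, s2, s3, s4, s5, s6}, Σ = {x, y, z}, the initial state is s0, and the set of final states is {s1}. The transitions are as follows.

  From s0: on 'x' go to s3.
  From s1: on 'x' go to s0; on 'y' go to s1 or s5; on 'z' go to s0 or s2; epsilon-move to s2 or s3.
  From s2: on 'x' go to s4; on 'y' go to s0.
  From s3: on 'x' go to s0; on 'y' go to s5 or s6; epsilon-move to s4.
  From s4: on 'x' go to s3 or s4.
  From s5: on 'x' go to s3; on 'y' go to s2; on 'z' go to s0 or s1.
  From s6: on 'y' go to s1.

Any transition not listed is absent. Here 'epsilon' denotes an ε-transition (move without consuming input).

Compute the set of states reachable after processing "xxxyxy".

Start in {s0}.
Read 'x': s0→{s3}; union {s3}; ε-closure = {s3, s4}.
Read 'x': s3→{s0}, s4→{s3, s4}; now {s0, s3, s4}.
Read 'x': s0→{s3}, s3→{s0}, s4→{s3, s4}; now {s0, s3, s4}.
Read 'y': s0→∅, s3→{s5, s6}, s4→∅; now {s5, s6}.
Read 'x': s5→{s3}, s6→∅; union {s3}; ε-closure = {s3, s4}.
Read 'y': s3→{s5, s6}, s4→∅; now {s5, s6}.

{s5, s6}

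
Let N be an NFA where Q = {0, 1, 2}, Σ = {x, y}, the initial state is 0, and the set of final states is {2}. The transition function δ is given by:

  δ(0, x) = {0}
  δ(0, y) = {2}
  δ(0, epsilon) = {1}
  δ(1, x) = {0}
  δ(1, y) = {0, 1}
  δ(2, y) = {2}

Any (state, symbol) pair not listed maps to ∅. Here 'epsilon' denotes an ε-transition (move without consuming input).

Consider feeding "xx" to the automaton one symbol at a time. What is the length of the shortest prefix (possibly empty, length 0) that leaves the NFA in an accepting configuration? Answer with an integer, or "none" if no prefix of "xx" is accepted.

Start: ε-closure({0}) = {0, 1}.
Read 'x': {0, 1} → {0, 1}.
Read 'x': {0, 1} → {0, 1}.
No reachable set along the way intersects F.

none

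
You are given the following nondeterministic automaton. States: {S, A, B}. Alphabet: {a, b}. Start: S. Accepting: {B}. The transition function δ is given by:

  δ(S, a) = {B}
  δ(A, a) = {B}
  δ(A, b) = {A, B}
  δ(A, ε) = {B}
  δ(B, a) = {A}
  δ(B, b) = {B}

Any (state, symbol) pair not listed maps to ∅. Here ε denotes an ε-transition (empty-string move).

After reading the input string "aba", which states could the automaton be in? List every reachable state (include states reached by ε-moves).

{A, B}

Start in {S}.
Read 'a': S→{B}; now {B}.
Read 'b': B→{B}; now {B}.
Read 'a': B→{A}; union {A}; ε-closure = {A, B}.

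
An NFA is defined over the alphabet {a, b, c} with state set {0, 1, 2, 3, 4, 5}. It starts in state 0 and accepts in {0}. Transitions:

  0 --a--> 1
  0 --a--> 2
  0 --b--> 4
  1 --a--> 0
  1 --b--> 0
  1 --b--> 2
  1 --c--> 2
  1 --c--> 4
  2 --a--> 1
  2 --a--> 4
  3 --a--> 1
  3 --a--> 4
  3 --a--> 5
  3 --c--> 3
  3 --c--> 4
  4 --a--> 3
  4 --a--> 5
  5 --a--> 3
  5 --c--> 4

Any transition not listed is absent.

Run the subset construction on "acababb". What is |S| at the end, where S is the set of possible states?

Start in {0}.
Read 'a': {0} → {1, 2}.
Read 'c': {1, 2} → {2, 4}.
Read 'a': {2, 4} → {1, 3, 4, 5}.
Read 'b': {1, 3, 4, 5} → {0, 2}.
Read 'a': {0, 2} → {1, 2, 4}.
Read 'b': {1, 2, 4} → {0, 2}.
Read 'b': {0, 2} → {4}.
That set has 1 state.

1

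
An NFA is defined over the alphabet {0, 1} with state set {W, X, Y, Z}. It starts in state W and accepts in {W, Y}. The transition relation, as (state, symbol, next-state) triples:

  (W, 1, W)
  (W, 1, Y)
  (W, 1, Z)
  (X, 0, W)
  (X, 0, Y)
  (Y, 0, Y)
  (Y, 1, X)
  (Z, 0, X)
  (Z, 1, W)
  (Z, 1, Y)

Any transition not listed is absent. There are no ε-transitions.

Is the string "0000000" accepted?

No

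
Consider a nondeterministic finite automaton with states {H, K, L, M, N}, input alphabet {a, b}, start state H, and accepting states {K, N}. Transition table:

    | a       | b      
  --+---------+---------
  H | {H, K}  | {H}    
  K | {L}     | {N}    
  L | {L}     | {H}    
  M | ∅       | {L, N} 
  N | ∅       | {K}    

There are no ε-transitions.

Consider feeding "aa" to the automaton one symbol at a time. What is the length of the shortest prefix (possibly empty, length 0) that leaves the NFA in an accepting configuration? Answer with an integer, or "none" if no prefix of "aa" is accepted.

1

Start in {H}.
Read 'a': {H} → {H, K}.
None of the earlier sets intersect F, but {H, K} does.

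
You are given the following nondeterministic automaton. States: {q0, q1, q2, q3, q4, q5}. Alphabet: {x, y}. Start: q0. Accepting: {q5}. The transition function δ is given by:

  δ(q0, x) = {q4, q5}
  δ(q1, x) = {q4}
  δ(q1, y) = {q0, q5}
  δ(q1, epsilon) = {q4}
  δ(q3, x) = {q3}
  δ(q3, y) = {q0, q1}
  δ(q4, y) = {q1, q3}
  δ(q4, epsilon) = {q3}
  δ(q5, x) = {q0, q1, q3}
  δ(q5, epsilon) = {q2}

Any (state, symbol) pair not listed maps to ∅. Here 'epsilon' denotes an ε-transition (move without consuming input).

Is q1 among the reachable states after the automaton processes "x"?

Start in {q0}.
Read 'x': {q0} → {q2, q3, q4, q5}.
State q1 is not in {q2, q3, q4, q5}.

No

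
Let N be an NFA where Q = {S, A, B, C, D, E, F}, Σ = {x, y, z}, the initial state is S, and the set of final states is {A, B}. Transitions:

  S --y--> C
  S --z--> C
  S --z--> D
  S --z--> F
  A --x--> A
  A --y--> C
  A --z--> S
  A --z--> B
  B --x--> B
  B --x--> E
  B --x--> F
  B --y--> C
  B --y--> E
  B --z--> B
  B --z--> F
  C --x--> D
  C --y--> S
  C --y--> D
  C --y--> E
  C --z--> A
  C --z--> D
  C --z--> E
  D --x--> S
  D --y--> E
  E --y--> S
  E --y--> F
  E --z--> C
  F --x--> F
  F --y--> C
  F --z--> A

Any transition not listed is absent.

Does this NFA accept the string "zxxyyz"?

Start in {S}.
Read 'z': {S} → {C, D, F}.
Read 'x': {C, D, F} → {S, D, F}.
Read 'x': {S, D, F} → {S, F}.
Read 'y': {S, F} → {C}.
Read 'y': {C} → {S, D, E}.
Read 'z': {S, D, E} → {C, D, F}.
The final set {C, D, F} contains no accepting state.

No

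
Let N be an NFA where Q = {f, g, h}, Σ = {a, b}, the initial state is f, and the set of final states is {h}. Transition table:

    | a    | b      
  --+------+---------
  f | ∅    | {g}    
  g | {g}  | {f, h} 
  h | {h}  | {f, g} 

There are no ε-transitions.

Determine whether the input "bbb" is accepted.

Start in {f}.
Read 'b': f→{g}; now {g}.
Read 'b': g→{f, h}; now {f, h}.
Read 'b': f→{g}, h→{f, g}; now {f, g}.
The final set {f, g} contains no accepting state.

No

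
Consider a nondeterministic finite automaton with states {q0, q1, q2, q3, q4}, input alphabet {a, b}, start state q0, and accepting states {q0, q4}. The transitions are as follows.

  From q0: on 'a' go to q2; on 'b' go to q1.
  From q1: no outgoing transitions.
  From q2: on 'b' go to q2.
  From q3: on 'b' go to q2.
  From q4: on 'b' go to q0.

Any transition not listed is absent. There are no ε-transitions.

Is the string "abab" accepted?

No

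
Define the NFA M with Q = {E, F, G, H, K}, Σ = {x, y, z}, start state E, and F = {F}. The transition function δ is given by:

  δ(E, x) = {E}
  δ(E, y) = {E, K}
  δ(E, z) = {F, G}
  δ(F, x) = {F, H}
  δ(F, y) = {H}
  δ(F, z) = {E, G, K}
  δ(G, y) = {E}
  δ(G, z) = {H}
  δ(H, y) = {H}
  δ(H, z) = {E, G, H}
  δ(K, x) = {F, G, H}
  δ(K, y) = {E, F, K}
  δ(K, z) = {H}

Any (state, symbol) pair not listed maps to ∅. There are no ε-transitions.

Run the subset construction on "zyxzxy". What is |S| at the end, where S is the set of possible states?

1

Start in {E}.
Read 'z': E→{F, G}; now {F, G}.
Read 'y': F→{H}, G→{E}; now {E, H}.
Read 'x': E→{E}, H→∅; now {E}.
Read 'z': E→{F, G}; now {F, G}.
Read 'x': F→{F, H}, G→∅; now {F, H}.
Read 'y': F→{H}, H→{H}; now {H}.
That set has 1 state.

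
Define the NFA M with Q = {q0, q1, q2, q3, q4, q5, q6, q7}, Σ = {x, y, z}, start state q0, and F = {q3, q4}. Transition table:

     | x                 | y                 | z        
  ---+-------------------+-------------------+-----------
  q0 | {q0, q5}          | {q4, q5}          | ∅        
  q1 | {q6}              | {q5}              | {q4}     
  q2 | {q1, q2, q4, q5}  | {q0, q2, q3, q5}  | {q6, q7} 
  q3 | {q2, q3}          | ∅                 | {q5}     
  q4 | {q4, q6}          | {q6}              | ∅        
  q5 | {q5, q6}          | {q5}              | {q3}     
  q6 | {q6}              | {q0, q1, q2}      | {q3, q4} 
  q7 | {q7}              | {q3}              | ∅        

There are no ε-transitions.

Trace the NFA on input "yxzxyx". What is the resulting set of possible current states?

{q0, q1, q2, q3, q4, q5, q6}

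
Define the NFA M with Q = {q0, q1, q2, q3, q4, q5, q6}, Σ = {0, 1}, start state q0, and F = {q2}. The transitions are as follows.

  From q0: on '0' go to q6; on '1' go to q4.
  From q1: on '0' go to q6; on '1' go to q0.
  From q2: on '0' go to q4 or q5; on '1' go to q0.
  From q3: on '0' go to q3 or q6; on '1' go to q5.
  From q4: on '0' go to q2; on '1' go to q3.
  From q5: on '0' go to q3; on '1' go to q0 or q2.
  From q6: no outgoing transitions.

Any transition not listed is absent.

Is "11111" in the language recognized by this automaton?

No

Start in {q0}.
Read '1': q0→{q4}; now {q4}.
Read '1': q4→{q3}; now {q3}.
Read '1': q3→{q5}; now {q5}.
Read '1': q5→{q0, q2}; now {q0, q2}.
Read '1': q0→{q4}, q2→{q0}; now {q0, q4}.
The final set {q0, q4} contains no accepting state.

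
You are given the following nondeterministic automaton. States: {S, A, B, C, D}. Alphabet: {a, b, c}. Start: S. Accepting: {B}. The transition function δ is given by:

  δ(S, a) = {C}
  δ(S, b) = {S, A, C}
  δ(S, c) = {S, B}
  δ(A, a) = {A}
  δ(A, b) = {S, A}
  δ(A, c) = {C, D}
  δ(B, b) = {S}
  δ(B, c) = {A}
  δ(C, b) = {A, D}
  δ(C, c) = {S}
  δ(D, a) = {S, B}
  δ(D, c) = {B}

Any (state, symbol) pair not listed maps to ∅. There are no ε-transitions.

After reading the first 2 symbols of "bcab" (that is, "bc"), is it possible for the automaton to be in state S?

Yes

Start in {S}.
Read 'b': {S} → {S, A, C}.
Read 'c': {S, A, C} → {S, B, C, D}.
State S is in {S, B, C, D}.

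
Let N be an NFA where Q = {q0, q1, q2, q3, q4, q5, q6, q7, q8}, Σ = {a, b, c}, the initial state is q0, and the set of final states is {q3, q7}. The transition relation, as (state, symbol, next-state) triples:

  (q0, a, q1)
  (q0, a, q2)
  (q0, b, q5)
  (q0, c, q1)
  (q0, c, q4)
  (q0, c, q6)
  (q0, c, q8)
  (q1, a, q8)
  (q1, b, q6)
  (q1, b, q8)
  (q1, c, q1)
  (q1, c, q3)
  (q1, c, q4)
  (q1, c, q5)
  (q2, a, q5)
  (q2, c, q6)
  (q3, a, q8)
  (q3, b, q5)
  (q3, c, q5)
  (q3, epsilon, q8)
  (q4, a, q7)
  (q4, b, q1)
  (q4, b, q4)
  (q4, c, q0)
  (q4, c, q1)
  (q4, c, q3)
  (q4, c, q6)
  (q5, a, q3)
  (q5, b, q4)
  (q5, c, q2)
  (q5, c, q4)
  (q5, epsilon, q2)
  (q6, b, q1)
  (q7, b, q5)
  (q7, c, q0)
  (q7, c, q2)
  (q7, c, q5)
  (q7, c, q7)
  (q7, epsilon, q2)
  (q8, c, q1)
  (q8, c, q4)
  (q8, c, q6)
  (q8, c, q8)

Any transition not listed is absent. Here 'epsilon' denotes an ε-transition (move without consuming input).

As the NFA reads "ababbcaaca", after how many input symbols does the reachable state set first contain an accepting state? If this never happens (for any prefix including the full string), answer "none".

Start in {q0}.
Read 'a': {q0} → {q1, q2}.
Read 'b': {q1, q2} → {q6, q8}.
Read 'a': {q6, q8} → ∅.
The set is empty and remains empty for the remaining 7 symbols.
No reachable set along the way intersects F.

none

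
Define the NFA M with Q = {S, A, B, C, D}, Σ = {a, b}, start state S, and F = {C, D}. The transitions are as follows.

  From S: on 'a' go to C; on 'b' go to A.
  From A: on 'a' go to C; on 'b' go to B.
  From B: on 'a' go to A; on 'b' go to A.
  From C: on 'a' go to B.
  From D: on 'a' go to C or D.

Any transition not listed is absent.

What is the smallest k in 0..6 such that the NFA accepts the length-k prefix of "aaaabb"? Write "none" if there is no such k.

1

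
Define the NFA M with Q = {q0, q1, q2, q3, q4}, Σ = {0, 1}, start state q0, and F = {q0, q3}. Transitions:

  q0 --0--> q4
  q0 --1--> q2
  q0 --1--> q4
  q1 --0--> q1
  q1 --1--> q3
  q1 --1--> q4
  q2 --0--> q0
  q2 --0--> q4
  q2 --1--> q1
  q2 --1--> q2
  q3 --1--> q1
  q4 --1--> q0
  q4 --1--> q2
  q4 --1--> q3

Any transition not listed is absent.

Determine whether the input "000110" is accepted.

No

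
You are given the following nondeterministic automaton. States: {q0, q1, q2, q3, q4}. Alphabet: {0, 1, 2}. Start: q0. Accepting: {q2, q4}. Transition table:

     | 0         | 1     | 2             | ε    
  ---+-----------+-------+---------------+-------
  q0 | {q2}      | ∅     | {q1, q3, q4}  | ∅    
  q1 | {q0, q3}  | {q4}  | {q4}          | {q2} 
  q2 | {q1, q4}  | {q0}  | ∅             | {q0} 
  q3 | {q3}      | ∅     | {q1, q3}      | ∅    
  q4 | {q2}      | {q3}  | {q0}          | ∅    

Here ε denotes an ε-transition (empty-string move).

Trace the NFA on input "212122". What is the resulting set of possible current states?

Start in {q0}.
Read '2': {q0} → {q0, q1, q2, q3, q4}.
Read '1': {q0, q1, q2, q3, q4} → {q0, q3, q4}.
Read '2': {q0, q3, q4} → {q0, q1, q2, q3, q4}.
Read '1': {q0, q1, q2, q3, q4} → {q0, q3, q4}.
Read '2': {q0, q3, q4} → {q0, q1, q2, q3, q4}.
Read '2': {q0, q1, q2, q3, q4} → {q0, q1, q2, q3, q4}.

{q0, q1, q2, q3, q4}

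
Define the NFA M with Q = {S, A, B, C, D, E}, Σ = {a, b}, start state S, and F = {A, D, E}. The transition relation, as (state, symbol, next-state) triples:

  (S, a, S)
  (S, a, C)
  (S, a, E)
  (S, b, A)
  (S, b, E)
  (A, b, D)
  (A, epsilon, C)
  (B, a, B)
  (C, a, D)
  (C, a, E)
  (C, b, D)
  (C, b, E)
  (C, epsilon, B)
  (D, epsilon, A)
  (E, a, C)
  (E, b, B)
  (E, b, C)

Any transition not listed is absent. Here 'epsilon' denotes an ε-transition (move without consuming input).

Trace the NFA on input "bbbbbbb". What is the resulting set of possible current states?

Start in {S}.
Read 'b': {S} → {A, B, C, E}.
Read 'b': {A, B, C, E} → {A, B, C, D, E}.
Read 'b': {A, B, C, D, E} → {A, B, C, D, E}.
Read 'b': {A, B, C, D, E} → {A, B, C, D, E}.
Read 'b': {A, B, C, D, E} → {A, B, C, D, E}.
Read 'b': {A, B, C, D, E} → {A, B, C, D, E}.
Read 'b': {A, B, C, D, E} → {A, B, C, D, E}.

{A, B, C, D, E}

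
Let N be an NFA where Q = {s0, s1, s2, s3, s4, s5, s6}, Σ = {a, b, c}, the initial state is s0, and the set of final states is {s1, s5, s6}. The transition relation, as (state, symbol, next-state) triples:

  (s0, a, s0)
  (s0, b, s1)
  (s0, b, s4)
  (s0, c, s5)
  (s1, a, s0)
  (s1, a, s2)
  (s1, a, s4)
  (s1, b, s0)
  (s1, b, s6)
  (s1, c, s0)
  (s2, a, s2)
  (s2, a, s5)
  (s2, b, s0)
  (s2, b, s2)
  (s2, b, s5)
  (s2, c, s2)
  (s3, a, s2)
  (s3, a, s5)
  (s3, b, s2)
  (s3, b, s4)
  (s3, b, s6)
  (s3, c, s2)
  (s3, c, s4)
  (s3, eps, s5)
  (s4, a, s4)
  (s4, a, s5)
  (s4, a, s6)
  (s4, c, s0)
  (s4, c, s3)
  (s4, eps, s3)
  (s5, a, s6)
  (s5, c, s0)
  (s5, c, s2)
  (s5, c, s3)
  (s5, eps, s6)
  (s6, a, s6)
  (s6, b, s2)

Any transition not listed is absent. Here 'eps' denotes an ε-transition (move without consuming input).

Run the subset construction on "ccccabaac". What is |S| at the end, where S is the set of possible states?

6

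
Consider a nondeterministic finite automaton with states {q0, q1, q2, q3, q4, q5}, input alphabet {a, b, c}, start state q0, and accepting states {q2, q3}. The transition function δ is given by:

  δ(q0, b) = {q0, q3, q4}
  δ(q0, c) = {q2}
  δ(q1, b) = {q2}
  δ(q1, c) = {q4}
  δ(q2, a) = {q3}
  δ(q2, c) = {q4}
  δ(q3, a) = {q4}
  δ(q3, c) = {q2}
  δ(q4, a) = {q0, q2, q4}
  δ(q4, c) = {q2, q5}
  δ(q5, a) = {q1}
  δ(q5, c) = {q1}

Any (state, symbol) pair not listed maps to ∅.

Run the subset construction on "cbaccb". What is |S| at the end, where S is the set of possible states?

Start in {q0}.
Read 'c': {q0} → {q2}.
Read 'b': {q2} → ∅.
The set is empty and remains empty for the remaining 4 symbols.
That set has 0 states.

0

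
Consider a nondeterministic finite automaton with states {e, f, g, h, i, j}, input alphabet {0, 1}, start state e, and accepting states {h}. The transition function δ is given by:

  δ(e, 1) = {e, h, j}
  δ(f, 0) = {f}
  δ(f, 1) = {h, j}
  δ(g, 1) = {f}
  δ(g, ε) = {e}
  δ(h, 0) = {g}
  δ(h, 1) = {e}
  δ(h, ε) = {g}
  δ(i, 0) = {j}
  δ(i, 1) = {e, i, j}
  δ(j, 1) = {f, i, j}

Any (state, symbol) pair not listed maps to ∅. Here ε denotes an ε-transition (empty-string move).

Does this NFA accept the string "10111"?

Start in {e}.
Read '1': {e} → {e, g, h, j}.
Read '0': {e, g, h, j} → {e, g}.
Read '1': {e, g} → {e, f, g, h, j}.
Read '1': {e, f, g, h, j} → {e, f, g, h, i, j}.
Read '1': {e, f, g, h, i, j} → {e, f, g, h, i, j}.
The final set {e, f, g, h, i, j} contains the accepting state h.

Yes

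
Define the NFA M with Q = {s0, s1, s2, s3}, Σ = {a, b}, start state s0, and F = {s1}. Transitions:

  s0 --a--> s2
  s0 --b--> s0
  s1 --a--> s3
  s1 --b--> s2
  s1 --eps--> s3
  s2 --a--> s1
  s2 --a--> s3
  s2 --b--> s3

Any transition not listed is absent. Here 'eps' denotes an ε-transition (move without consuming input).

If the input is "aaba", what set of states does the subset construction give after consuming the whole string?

{s1, s3}

Start in {s0}.
Read 'a': s0→{s2}; now {s2}.
Read 'a': s2→{s1, s3}; now {s1, s3}.
Read 'b': s1→{s2}, s3→∅; now {s2}.
Read 'a': s2→{s1, s3}; now {s1, s3}.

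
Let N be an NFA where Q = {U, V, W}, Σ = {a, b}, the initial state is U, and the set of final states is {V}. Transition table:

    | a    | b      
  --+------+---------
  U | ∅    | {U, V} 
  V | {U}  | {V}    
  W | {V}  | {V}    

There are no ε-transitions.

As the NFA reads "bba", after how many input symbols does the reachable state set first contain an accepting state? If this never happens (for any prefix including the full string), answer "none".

1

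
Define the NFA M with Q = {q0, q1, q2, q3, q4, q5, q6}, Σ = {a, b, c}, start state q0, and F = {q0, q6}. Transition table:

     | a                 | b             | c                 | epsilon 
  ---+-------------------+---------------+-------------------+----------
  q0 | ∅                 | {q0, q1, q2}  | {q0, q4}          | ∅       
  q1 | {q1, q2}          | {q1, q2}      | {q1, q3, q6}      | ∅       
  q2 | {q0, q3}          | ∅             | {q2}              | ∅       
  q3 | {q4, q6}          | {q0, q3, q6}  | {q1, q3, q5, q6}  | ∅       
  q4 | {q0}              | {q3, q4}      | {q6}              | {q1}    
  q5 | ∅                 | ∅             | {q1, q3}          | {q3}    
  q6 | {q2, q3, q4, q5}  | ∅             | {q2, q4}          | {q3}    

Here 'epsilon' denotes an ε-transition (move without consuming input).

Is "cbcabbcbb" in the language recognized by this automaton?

Yes

Start in {q0}.
Read 'c': q0→{q0, q4}; union {q0, q4}; ε-closure = {q0, q1, q4}.
Read 'b': q0→{q0, q1, q2}, q1→{q1, q2}, q4→{q3, q4}; now {q0, q1, q2, q3, q4}.
Read 'c': q0→{q0, q4}, q1→{q1, q3, q6}, q2→{q2}, q3→{q1, q3, q5, q6}, q4→{q6}; now {q0, q1, q2, q3, q4, q5, q6}.
Read 'a': q0→∅, q1→{q1, q2}, q2→{q0, q3}, q3→{q4, q6}, q4→{q0}, q5→∅, q6→{q2, q3, q4, q5}; now {q0, q1, q2, q3, q4, q5, q6}.
Read 'b': q0→{q0, q1, q2}, q1→{q1, q2}, q2→∅, q3→{q0, q3, q6}, q4→{q3, q4}, q5→∅, q6→∅; now {q0, q1, q2, q3, q4, q6}.
Read 'b': q0→{q0, q1, q2}, q1→{q1, q2}, q2→∅, q3→{q0, q3, q6}, q4→{q3, q4}, q6→∅; now {q0, q1, q2, q3, q4, q6}.
Read 'c': q0→{q0, q4}, q1→{q1, q3, q6}, q2→{q2}, q3→{q1, q3, q5, q6}, q4→{q6}, q6→{q2, q4}; now {q0, q1, q2, q3, q4, q5, q6}.
Read 'b': q0→{q0, q1, q2}, q1→{q1, q2}, q2→∅, q3→{q0, q3, q6}, q4→{q3, q4}, q5→∅, q6→∅; now {q0, q1, q2, q3, q4, q6}.
Read 'b': q0→{q0, q1, q2}, q1→{q1, q2}, q2→∅, q3→{q0, q3, q6}, q4→{q3, q4}, q6→∅; now {q0, q1, q2, q3, q4, q6}.
The final set {q0, q1, q2, q3, q4, q6} contains the accepting states q0, q6.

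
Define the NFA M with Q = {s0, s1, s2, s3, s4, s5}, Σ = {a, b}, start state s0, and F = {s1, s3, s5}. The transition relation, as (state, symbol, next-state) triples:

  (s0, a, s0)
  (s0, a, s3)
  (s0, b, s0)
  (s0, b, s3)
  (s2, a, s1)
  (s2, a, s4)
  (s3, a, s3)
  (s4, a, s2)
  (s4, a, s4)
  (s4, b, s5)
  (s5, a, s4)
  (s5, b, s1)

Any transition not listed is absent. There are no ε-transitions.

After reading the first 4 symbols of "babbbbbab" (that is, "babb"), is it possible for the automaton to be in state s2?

Start in {s0}.
Read 'b': {s0} → {s0, s3}.
Read 'a': {s0, s3} → {s0, s3}.
Read 'b': {s0, s3} → {s0, s3}.
Read 'b': {s0, s3} → {s0, s3}.
State s2 is not in {s0, s3}.

No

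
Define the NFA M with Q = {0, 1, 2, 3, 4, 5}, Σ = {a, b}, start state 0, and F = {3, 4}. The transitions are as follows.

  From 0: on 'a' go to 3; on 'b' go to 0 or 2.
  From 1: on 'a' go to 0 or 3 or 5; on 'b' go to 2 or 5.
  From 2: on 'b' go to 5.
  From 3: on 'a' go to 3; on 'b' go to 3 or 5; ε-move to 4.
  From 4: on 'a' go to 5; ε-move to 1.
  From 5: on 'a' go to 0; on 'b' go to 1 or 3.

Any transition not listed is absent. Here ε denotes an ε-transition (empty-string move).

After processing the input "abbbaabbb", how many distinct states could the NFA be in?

6

Start in {0}.
Read 'a': {0} → {1, 3, 4}.
Read 'b': {1, 3, 4} → {1, 2, 3, 4, 5}.
Read 'b': {1, 2, 3, 4, 5} → {1, 2, 3, 4, 5}.
Read 'b': {1, 2, 3, 4, 5} → {1, 2, 3, 4, 5}.
Read 'a': {1, 2, 3, 4, 5} → {0, 1, 3, 4, 5}.
Read 'a': {0, 1, 3, 4, 5} → {0, 1, 3, 4, 5}.
Read 'b': {0, 1, 3, 4, 5} → {0, 1, 2, 3, 4, 5}.
Read 'b': {0, 1, 2, 3, 4, 5} → {0, 1, 2, 3, 4, 5}.
Read 'b': {0, 1, 2, 3, 4, 5} → {0, 1, 2, 3, 4, 5}.
That set has 6 states.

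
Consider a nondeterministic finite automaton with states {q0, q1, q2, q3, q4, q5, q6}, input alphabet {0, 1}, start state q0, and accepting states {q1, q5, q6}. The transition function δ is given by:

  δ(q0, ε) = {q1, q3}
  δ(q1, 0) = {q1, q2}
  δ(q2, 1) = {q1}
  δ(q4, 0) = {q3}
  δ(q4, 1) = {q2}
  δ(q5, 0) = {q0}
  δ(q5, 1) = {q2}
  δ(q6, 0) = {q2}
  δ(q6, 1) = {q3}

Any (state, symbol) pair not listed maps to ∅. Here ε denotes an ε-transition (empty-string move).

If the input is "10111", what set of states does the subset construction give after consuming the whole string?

∅

Start: ε-closure({q0}) = {q0, q1, q3}.
Read '1': q0→∅, q1→∅, q3→∅; now ∅.
The set is empty and remains empty for the remaining 4 symbols.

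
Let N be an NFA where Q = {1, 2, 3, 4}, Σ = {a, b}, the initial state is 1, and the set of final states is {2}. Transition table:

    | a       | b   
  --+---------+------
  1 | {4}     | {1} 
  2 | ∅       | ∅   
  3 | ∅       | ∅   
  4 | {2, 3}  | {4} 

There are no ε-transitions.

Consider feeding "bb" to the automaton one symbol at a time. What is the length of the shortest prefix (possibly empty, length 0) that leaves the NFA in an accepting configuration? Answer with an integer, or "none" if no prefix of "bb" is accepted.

Start in {1}.
Read 'b': {1} → {1}.
Read 'b': {1} → {1}.
No reachable set along the way intersects F.

none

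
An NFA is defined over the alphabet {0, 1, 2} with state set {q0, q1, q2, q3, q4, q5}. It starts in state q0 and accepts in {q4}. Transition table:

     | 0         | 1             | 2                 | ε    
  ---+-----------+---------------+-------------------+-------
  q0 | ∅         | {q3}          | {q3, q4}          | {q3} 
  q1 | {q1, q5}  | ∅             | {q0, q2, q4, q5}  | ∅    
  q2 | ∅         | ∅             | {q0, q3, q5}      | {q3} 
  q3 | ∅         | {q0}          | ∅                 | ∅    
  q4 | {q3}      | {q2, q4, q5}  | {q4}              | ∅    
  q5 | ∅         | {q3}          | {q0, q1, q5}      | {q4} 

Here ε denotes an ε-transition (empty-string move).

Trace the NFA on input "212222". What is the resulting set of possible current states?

Start: ε-closure({q0}) = {q0, q3}.
Read '2': {q0, q3} → {q3, q4}.
Read '1': {q3, q4} → {q0, q2, q3, q4, q5}.
Read '2': {q0, q2, q3, q4, q5} → {q0, q1, q3, q4, q5}.
Read '2': {q0, q1, q3, q4, q5} → {q0, q1, q2, q3, q4, q5}.
Read '2': {q0, q1, q2, q3, q4, q5} → {q0, q1, q2, q3, q4, q5}.
Read '2': {q0, q1, q2, q3, q4, q5} → {q0, q1, q2, q3, q4, q5}.

{q0, q1, q2, q3, q4, q5}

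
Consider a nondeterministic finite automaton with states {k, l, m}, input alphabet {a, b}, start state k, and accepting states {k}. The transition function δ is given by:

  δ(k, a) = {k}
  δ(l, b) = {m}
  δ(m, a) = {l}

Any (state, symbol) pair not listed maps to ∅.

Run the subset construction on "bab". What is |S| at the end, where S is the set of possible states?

0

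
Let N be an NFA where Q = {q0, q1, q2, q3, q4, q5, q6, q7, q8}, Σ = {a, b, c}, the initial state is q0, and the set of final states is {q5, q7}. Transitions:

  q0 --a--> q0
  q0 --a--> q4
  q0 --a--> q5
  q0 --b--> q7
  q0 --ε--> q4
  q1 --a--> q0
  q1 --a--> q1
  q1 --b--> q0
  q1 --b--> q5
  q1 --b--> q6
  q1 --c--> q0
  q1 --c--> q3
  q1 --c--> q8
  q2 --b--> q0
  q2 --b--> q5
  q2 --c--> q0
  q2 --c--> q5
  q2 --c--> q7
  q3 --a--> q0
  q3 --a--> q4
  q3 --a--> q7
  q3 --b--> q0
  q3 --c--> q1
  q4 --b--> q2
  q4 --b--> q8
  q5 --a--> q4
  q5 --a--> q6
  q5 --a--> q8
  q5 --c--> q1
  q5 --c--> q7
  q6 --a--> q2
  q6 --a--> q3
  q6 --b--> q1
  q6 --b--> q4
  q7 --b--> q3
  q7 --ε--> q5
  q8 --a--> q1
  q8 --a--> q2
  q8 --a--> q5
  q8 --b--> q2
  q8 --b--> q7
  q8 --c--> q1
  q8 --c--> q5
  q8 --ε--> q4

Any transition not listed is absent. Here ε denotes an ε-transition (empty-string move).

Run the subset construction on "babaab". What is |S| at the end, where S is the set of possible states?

9

Start: ε-closure({q0}) = {q0, q4}.
Read 'b': {q0, q4} → {q2, q4, q5, q7, q8}.
Read 'a': {q2, q4, q5, q7, q8} → {q1, q2, q4, q5, q6, q8}.
Read 'b': {q1, q2, q4, q5, q6, q8} → {q0, q1, q2, q4, q5, q6, q7, q8}.
Read 'a': {q0, q1, q2, q4, q5, q6, q7, q8} → {q0, q1, q2, q3, q4, q5, q6, q8}.
Read 'a': {q0, q1, q2, q3, q4, q5, q6, q8} → {q0, q1, q2, q3, q4, q5, q6, q7, q8}.
Read 'b': {q0, q1, q2, q3, q4, q5, q6, q7, q8} → {q0, q1, q2, q3, q4, q5, q6, q7, q8}.
That set has 9 states.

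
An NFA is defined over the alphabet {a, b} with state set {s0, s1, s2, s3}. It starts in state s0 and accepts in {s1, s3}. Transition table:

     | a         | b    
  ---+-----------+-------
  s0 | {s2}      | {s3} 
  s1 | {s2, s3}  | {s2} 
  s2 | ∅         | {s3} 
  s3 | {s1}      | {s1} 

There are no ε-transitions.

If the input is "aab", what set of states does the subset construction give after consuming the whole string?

Start in {s0}.
Read 'a': s0→{s2}; now {s2}.
Read 'a': s2→∅; now ∅.
The set is empty and remains empty for the remaining 1 symbol.

∅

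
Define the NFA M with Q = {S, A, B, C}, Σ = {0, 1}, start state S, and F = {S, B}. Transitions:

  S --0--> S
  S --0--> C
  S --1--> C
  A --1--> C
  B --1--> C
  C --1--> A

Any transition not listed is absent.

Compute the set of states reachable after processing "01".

{A, C}

Start in {S}.
Read '0': S→{S, C}; now {S, C}.
Read '1': S→{C}, C→{A}; now {A, C}.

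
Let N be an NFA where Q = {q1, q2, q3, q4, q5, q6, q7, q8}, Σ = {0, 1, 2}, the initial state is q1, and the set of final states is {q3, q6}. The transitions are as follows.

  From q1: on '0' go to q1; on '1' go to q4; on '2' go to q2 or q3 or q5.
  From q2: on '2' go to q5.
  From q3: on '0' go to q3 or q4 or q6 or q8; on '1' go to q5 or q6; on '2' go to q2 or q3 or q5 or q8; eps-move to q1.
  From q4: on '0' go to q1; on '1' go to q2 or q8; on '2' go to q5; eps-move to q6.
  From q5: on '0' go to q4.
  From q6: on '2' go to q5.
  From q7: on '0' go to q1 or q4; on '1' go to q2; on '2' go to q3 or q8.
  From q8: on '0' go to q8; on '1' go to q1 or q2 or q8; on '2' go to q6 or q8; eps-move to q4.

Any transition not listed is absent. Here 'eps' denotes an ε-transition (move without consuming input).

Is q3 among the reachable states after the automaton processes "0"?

No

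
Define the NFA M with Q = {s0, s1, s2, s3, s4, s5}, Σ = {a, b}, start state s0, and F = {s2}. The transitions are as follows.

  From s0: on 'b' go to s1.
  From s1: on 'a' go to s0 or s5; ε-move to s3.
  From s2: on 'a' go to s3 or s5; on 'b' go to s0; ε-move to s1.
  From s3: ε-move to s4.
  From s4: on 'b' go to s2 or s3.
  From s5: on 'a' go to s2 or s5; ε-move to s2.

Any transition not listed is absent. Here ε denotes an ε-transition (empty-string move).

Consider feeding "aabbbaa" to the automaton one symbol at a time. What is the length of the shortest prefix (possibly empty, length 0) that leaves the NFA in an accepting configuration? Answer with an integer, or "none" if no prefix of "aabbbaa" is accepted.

Start in {s0}.
Read 'a': {s0} → ∅.
The set is empty and remains empty for the remaining 6 symbols.
No reachable set along the way intersects F.

none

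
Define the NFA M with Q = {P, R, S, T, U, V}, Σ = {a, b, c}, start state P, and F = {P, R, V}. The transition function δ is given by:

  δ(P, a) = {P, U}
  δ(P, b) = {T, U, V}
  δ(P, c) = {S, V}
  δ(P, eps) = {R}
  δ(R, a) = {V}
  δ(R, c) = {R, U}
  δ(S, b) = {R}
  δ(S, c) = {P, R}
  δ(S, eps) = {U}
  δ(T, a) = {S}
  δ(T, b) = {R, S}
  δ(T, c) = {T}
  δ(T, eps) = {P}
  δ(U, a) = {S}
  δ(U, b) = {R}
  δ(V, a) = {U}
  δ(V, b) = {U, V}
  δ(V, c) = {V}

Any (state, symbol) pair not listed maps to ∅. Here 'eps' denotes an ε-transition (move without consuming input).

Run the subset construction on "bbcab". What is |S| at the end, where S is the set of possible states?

Start: ε-closure({P}) = {P, R}.
Read 'b': {P, R} → {P, R, T, U, V}.
Read 'b': {P, R, T, U, V} → {P, R, S, T, U, V}.
Read 'c': {P, R, S, T, U, V} → {P, R, S, T, U, V}.
Read 'a': {P, R, S, T, U, V} → {P, R, S, U, V}.
Read 'b': {P, R, S, U, V} → {P, R, T, U, V}.
That set has 5 states.

5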